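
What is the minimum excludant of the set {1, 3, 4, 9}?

0 is not in the set, so the mex is 0.

0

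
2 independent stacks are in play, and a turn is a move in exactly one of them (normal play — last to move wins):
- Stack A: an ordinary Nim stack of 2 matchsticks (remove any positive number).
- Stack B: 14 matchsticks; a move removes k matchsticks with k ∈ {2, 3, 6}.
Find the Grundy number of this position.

2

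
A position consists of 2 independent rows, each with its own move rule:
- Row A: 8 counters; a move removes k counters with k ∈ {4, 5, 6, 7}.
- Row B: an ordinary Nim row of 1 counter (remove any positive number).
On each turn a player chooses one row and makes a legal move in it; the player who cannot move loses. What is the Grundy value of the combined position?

3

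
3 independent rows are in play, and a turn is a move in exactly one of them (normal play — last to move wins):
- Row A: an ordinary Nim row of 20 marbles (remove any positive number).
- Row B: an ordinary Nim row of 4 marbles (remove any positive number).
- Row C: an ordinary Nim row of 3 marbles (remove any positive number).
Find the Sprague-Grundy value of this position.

19

Row A is a plain Nim row of size 20, so its Grundy value is 20.
Row B is a plain Nim row of size 4, so its Grundy value is 4.
Row C is a plain Nim row of size 3, so its Grundy value is 3.
The value of a disjunctive sum is the nim-sum of the parts.
Combined value = 20 XOR 4 XOR 3 = 19.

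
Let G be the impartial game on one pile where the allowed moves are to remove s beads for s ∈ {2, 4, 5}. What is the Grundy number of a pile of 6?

3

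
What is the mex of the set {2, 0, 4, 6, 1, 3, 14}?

5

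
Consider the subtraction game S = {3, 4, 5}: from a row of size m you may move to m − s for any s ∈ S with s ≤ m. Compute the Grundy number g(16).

0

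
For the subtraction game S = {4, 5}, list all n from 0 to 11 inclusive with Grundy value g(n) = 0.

0, 1, 2, 3, 9, 10, 11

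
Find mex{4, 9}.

0 is not in the set, so the mex is 0.

0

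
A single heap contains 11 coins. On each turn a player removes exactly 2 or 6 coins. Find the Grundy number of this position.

Build the Grundy sequence with g(k) = mex{g(k−s) : s ∈ {2, 6}, s ≤ k}:
g(0) = mex{} = 0
g(1) = mex{} = 0
g(2) = mex{0} = 1
g(3) = mex{0} = 1
g(4) = mex{1} = 0
g(5) = mex{1} = 0
g(6) = mex{0} = 1
g(7) = mex{0} = 1
g(8) = mex{1} = 0
g(9) = mex{1} = 0
g(10) = mex{0} = 1
g(11) = mex{0} = 1
So g(11) = 1.

1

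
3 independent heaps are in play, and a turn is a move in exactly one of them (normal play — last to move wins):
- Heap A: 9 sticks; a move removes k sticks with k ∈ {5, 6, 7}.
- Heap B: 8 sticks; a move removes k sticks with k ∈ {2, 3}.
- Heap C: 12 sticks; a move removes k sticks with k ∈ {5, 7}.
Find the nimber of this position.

For heap A, compute g(0), g(1), … with moves {5, 6, 7}:
g(0) = mex{} = 0
g(1) = mex{} = 0
g(2) = mex{} = 0
g(3) = mex{} = 0
g(4) = mex{} = 0
g(5) = mex{0} = 1
g(6) = mex{0} = 1
g(7) = mex{0} = 1
g(8) = mex{0} = 1
g(9) = mex{0} = 1
So g(9) = 1.
For heap B, compute g(0), g(1), … with moves {2, 3}:
k:     0  1  2  3  4  5  6  7  8
g(k):  0  0  1  1  2  0  0  1  1
So g(8) = 1.
Grundy values for heap C (subtraction set {5, 7}):
g(0) = mex{} = 0
g(1) = mex{} = 0
g(2) = mex{} = 0
g(3) = mex{} = 0
g(4) = mex{} = 0
g(5) = mex{0} = 1
g(6) = mex{0} = 1
g(7) = mex{0} = 1
g(8) = mex{0} = 1
g(9) = mex{0} = 1
g(10) = mex{0,1} = 2
g(11) = mex{0,1} = 2
g(12) = mex{1} = 0
So g(12) = 0.
By the Sprague-Grundy theorem, the Grundy value of a sum of independent games is the XOR of the component values.
Combined value = 1 ⊕ 1 ⊕ 0 = 0.

0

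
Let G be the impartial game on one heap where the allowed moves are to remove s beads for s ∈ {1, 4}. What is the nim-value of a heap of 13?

Compute g(0), g(1), … for moves {1, 4}:
k:     0  1  2  3  4  5  6  7  8  9 10 11 12 13
g(k):  0  1  0  1  2  0  1  0  1  2  0  1  0  1
So g(13) = 1.

1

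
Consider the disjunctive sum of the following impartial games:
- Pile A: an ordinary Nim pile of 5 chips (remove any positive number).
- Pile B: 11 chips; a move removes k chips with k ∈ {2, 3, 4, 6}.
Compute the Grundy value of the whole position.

4

Pile A is a plain Nim pile of size 5, so its Grundy value is 5.
Build the Grundy sequence for pile B with g(k) = mex{g(k−s) : s ∈ {2, 3, 4, 6}, s ≤ k}:
k:     0  1  2  3  4  5  6  7  8  9 10 11
g(k):  0  0  1  1  2  2  3  3  0  0  1  1
So g(11) = 1.
By the Sprague-Grundy theorem, the Grundy value of a sum of independent games is the XOR of the component values.
Combined value = 5 XOR 1 = 4.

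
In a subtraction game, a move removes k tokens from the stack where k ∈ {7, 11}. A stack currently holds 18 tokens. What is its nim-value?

0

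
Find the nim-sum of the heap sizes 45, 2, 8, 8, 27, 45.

Compute the nim-sum pairwise:
45 ^ 2 = 47
47 ^ 8 = 39
39 ^ 8 = 47
47 ^ 27 = 52
52 ^ 45 = 25

25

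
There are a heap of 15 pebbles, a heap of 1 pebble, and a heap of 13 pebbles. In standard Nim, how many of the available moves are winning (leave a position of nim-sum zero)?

Compute the nim-sum pairwise:
15 XOR 1 = 14
14 XOR 13 = 3
The overall nim-sum is X = 3. A heap of size p has a winning move iff p XOR X < p (reduce it to p XOR X).
  15: 15 XOR 3 = 12 < 15 — winning move (to 12).
  1: 1 XOR 3 = 2 ≥ 1 — no move.
  13: 13 XOR 3 = 14 ≥ 13 — no move.
That gives 1 winning move.

1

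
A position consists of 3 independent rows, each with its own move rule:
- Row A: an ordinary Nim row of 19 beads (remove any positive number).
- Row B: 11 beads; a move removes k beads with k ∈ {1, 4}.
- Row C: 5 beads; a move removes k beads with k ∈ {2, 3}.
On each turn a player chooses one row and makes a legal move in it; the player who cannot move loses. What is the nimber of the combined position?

18

Row A is a plain Nim row of size 19, so its Grundy value is 19.
For row B, compute g(0), g(1), … with moves {1, 4}:
g(0) = mex{} = 0
g(1) = mex{0} = 1
g(2) = mex{1} = 0
g(3) = mex{0} = 1
g(4) = mex{0,1} = 2
g(5) = mex{1,2} = 0
g(6) = mex{0} = 1
g(7) = mex{1} = 0
g(8) = mex{0,2} = 1
g(9) = mex{0,1} = 2
g(10) = mex{1,2} = 0
g(11) = mex{0} = 1
So g(11) = 1.
Build the Grundy sequence for row C with g(k) = mex{g(k−s) : s ∈ {2, 3}, s ≤ k}:
g(0) = mex{} = 0
g(1) = mex{} = 0
g(2) = mex{0} = 1
g(3) = mex{0} = 1
g(4) = mex{0,1} = 2
g(5) = mex{1} = 0
So g(5) = 0.
The value of a disjunctive sum is the nim-sum of the parts.
Combined value = 19 XOR 1 XOR 0 = 18.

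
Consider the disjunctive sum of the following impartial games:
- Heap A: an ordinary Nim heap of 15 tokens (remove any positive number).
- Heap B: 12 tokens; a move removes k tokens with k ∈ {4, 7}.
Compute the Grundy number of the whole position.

Heap A is a plain Nim heap of size 15, so its Grundy value is 15.
Grundy values for heap B (subtraction set {4, 7}):
k:     0  1  2  3  4  5  6  7  8  9 10 11 12
g(k):  0  0  0  0  1  1  1  1  2  2  2  0  0
So g(12) = 0.
By the Sprague-Grundy theorem, the Grundy value of a sum of independent games is the XOR of the component values.
Combined value = 15 ⊕ 0 = 15.

15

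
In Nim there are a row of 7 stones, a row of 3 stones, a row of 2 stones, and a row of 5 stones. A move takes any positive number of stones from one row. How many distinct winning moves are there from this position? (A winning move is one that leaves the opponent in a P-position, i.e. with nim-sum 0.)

3

Write each in binary and XOR column by column:
  111  (7)
  011  (3)
  010  (2)
  101  (5)
  ---
  011  (3)
The overall nim-sum is X = 3. A row of size p has a winning move iff p XOR X < p (reduce it to p XOR X).
  7: 7 XOR 3 = 4 < 7 — winning move (to 4).
  3: 3 XOR 3 = 0 < 3 — winning move (to 0).
  2: 2 XOR 3 = 1 < 2 — winning move (to 1).
  5: 5 XOR 3 = 6 ≥ 5 — no move.
That gives 3 winning moves.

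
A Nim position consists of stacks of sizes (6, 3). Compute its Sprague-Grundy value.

Nim-sum: 6 XOR 3 = 5.

5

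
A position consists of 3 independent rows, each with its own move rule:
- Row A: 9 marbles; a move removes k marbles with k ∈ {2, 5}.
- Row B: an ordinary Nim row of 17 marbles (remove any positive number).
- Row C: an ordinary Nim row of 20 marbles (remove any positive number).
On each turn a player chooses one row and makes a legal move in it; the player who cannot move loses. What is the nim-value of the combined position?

4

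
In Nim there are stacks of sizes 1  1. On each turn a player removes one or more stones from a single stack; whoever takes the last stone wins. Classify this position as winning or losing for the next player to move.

Nim-sum: 1 ⊕ 1 = 0.
The nim-sum is 0, so this is a P-position: the player to move is in a losing position under optimal play.

Losing position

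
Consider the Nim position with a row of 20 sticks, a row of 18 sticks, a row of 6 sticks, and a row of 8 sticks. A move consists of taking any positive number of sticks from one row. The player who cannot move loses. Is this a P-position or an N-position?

N-position

Compute the nim-sum pairwise:
20 ^ 18 = 6
6 ^ 6 = 0
0 ^ 8 = 8
The nim-sum is 8 ≠ 0, so this is an N-position: the player to move can win.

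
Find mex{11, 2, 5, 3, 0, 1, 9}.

4

The values 0, 1, 2, 3 are all present; 4 is the first non-negative integer missing from the set.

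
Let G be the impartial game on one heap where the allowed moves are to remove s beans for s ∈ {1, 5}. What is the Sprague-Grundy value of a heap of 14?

Build the Grundy sequence with g(k) = mex{g(k−s) : s ∈ {1, 5}, s ≤ k}:
g(0) = mex{} = 0
g(1) = mex{0} = 1
g(2) = mex{1} = 0
g(3) = mex{0} = 1
g(4) = mex{1} = 0
g(5) = mex{0} = 1
g(6) = mex{1} = 0
g(7) = mex{0} = 1
g(8) = mex{1} = 0
g(9) = mex{0} = 1
g(10) = mex{1} = 0
g(11) = mex{0} = 1
g(12) = mex{1} = 0
g(13) = mex{0} = 1
g(14) = mex{1} = 0
So g(14) = 0.

0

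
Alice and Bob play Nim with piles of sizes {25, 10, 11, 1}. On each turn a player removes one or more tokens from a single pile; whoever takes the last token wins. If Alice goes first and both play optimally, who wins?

Compute the nim-sum pairwise:
25 XOR 10 = 19
19 XOR 11 = 24
24 XOR 1 = 25
The nim-sum is 25 ≠ 0, so this is an N-position: the player to move can win; Alice has a winning move.

Alice wins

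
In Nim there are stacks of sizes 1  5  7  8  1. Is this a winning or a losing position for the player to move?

Winning position

Nim-sum: 1 ⊕ 5 ⊕ 7 ⊕ 8 ⊕ 1 = 10.
The nim-sum is 10 ≠ 0, so this is an N-position: the player to move can win.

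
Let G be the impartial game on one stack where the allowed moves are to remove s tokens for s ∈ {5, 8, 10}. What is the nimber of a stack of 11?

2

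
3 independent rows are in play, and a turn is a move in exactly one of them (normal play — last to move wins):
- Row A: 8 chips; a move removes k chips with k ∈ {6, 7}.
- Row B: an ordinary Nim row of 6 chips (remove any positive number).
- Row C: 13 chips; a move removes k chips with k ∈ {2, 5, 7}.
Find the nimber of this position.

7

For row A, compute g(0), g(1), … with moves {6, 7}:
g(0) = mex{} = 0
g(1) = mex{} = 0
g(2) = mex{} = 0
g(3) = mex{} = 0
g(4) = mex{} = 0
g(5) = mex{} = 0
g(6) = mex{0} = 1
g(7) = mex{0} = 1
g(8) = mex{0} = 1
So g(8) = 1.
Row B is a plain Nim row of size 6, so its Grundy value is 6.
For row C, compute g(0), g(1), … with moves {2, 5, 7}:
g(0) = mex{} = 0
g(1) = mex{} = 0
g(2) = mex{0} = 1
g(3) = mex{0} = 1
g(4) = mex{1} = 0
g(5) = mex{0,1} = 2
g(6) = mex{0} = 1
g(7) = mex{0,1,2} = 3
g(8) = mex{0,1} = 2
g(9) = mex{0,1,3} = 2
g(10) = mex{1,2} = 0
g(11) = mex{0,1,2} = 3
g(12) = mex{0,2,3} = 1
g(13) = mex{1,2,3} = 0
So g(13) = 0.
The value of a disjunctive sum is the nim-sum of the parts.
Combined value = 1 ⊕ 6 ⊕ 0 = 7.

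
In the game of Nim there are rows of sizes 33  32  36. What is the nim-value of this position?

37

Compute the nim-sum pairwise:
33 ^ 32 = 1
1 ^ 36 = 37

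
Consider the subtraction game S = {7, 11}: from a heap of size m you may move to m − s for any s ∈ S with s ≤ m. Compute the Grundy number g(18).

Build the Grundy sequence with g(k) = mex{g(k−s) : s ∈ {7, 11}, s ≤ k}:
k:     0  1  2  3  4  5  6  7  8  9 10 11 12 13 14 15 16 17 18
g(k):  0  0  0  0  0  0  0  1  1  1  1  1  1  1  2  2  2  2  0
So g(18) = 0.

0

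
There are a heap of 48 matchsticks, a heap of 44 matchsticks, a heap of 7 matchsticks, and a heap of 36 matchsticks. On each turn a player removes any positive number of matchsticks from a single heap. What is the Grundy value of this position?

63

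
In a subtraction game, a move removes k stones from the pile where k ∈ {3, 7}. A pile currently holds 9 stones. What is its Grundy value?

1

Build the Grundy sequence with g(k) = mex{g(k−s) : s ∈ {3, 7}, s ≤ k}:
g(0) = mex{} = 0
g(1) = mex{} = 0
g(2) = mex{} = 0
g(3) = mex{0} = 1
g(4) = mex{0} = 1
g(5) = mex{0} = 1
g(6) = mex{1} = 0
g(7) = mex{0,1} = 2
g(8) = mex{0,1} = 2
g(9) = mex{0} = 1
So g(9) = 1.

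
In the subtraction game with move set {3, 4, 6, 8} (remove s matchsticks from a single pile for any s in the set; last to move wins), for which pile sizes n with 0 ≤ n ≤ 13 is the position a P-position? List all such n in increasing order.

Build the Grundy sequence with g(k) = mex{g(k−s) : s ∈ {3, 4, 6, 8}, s ≤ k}:
k:     0  1  2  3  4  5  6  7  8  9 10 11 12 13
g(k):  0  0  0  1  1  1  2  2  2  3  3  0  0  0
The P-positions (g = 0) in 0..13 are 0, 1, 2, 11, 12, 13.

0, 1, 2, 11, 12, 13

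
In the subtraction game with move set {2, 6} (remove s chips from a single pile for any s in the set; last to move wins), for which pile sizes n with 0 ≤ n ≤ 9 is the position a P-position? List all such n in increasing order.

0, 1, 4, 5, 8, 9

Build the Grundy sequence with g(k) = mex{g(k−s) : s ∈ {2, 6}, s ≤ k}:
g(0) = mex{} = 0
g(1) = mex{} = 0
g(2) = mex{0} = 1
g(3) = mex{0} = 1
g(4) = mex{1} = 0
g(5) = mex{1} = 0
g(6) = mex{0} = 1
g(7) = mex{0} = 1
g(8) = mex{1} = 0
g(9) = mex{1} = 0
The P-positions (g = 0) in 0..9 are 0, 1, 4, 5, 8, 9.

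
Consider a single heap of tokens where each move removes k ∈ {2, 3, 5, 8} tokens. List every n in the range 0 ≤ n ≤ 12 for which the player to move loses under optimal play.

0, 1, 7, 11

Compute g(0), g(1), … for moves {2, 3, 5, 8}:
g(0) = mex{} = 0
g(1) = mex{} = 0
g(2) = mex{0} = 1
g(3) = mex{0} = 1
g(4) = mex{0,1} = 2
g(5) = mex{0,1} = 2
g(6) = mex{0,1,2} = 3
g(7) = mex{1,2} = 0
g(8) = mex{0,1,2,3} = 4
g(9) = mex{0,2,3} = 1
g(10) = mex{0,1,2,4} = 3
g(11) = mex{1,3,4} = 0
g(12) = mex{0,1,2,3} = 4
The P-positions (g = 0) in 0..12 are 0, 1, 7, 11.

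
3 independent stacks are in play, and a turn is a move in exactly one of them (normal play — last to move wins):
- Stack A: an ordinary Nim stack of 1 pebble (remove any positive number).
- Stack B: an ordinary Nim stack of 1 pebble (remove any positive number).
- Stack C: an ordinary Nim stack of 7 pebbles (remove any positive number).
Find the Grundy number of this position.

Stack A is a plain Nim stack of size 1, so its Grundy value is 1.
Stack B is a plain Nim stack of size 1, so its Grundy value is 1.
Stack C is a plain Nim stack of size 7, so its Grundy value is 7.
The value of a disjunctive sum is the nim-sum of the parts.
Combined value = 1 XOR 1 XOR 7 = 7.

7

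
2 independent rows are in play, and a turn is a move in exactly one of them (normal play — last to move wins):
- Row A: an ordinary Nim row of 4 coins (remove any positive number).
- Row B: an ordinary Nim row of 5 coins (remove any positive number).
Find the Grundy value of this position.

1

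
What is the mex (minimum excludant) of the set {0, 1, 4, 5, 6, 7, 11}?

2

The values 0, 1 are all present; 2 is the first non-negative integer missing from the set.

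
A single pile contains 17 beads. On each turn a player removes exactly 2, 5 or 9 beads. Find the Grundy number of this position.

1

Compute g(0), g(1), … for moves {2, 5, 9}:
k:     0  1  2  3  4  5  6  7  8  9 10 11 12 13 14 15 16 17
g(k):  0  0  1  1  0  2  1  0  0  1  1  0  2  1  0  0  1  1
So g(17) = 1.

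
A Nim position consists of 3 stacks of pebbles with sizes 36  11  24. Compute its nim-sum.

Bitwise XOR of the heap sizes:
  100100  (36)
  001011  (11)
  011000  (24)
  ------
  110111  (55)

55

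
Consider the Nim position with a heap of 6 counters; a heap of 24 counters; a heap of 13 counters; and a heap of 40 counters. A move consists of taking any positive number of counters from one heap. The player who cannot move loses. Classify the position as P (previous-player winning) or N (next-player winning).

Compute the nim-sum pairwise:
6 ⊕ 24 = 30
30 ⊕ 13 = 19
19 ⊕ 40 = 59
The nim-sum is 59 ≠ 0, so this is an N-position: the player to move can win.

N-position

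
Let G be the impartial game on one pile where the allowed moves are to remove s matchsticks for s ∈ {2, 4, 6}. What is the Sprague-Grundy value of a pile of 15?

Build the Grundy sequence with g(k) = mex{g(k−s) : s ∈ {2, 4, 6}, s ≤ k}:
k:     0  1  2  3  4  5  6  7  8  9 10 11 12 13 14 15
g(k):  0  0  1  1  2  2  3  3  0  0  1  1  2  2  3  3
So g(15) = 3.

3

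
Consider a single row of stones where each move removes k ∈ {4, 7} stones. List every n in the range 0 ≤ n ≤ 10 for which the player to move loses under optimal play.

0, 1, 2, 3

Build the Grundy sequence with g(k) = mex{g(k−s) : s ∈ {4, 7}, s ≤ k}:
k:     0  1  2  3  4  5  6  7  8  9 10
g(k):  0  0  0  0  1  1  1  1  2  2  2
The P-positions (g = 0) in 0..10 are 0, 1, 2, 3.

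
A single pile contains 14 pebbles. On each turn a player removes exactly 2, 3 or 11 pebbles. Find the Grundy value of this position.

0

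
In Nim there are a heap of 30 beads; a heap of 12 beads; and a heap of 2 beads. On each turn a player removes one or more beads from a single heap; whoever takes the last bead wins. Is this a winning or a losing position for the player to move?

Winning position

Bitwise XOR of the heap sizes:
  11110  (30)
  01100  (12)
  00010  (2)
  -----
  10000  (16)
The nim-sum is 16 ≠ 0, so this is an N-position: the player to move can win.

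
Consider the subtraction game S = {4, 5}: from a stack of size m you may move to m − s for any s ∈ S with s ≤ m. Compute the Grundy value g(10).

0

Compute g(0), g(1), … for moves {4, 5}:
k:     0  1  2  3  4  5  6  7  8  9 10
g(k):  0  0  0  0  1  1  1  1  2  0  0
So g(10) = 0.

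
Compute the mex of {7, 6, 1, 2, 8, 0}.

3

The values 0, 1, 2 are all present; 3 is the first non-negative integer missing from the set.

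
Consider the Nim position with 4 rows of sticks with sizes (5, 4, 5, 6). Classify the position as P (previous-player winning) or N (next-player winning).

N-position

Write each in binary and XOR column by column:
  101  (5)
  100  (4)
  101  (5)
  110  (6)
  ---
  010  (2)
The nim-sum is 2 ≠ 0, so this is an N-position: the player to move can win.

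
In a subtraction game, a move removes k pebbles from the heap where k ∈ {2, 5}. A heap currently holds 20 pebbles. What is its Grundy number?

1

Build the Grundy sequence with g(k) = mex{g(k−s) : s ∈ {2, 5}, s ≤ k}:
k:     0  1  2  3  4  5  6  7  8  9 10 11 12 13 14 15 16 17 18 19 20
g(k):  0  0  1  1  0  2  1  0  0  1  1  0  2  1  0  0  1  1  0  2  1
So g(20) = 1.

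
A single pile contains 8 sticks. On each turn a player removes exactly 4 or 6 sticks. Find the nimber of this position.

Compute g(0), g(1), … for moves {4, 6}:
g(0) = mex{} = 0
g(1) = mex{} = 0
g(2) = mex{} = 0
g(3) = mex{} = 0
g(4) = mex{0} = 1
g(5) = mex{0} = 1
g(6) = mex{0} = 1
g(7) = mex{0} = 1
g(8) = mex{0,1} = 2
So g(8) = 2.

2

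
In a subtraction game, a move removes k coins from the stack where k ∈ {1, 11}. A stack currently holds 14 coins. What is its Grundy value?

Grundy values for subtraction set {1, 11}:
g(0) = mex{} = 0
g(1) = mex{0} = 1
g(2) = mex{1} = 0
g(3) = mex{0} = 1
g(4) = mex{1} = 0
g(5) = mex{0} = 1
g(6) = mex{1} = 0
g(7) = mex{0} = 1
g(8) = mex{1} = 0
g(9) = mex{0} = 1
g(10) = mex{1} = 0
g(11) = mex{0} = 1
g(12) = mex{1} = 0
g(13) = mex{0} = 1
g(14) = mex{1} = 0
So g(14) = 0.

0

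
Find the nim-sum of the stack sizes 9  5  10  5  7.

4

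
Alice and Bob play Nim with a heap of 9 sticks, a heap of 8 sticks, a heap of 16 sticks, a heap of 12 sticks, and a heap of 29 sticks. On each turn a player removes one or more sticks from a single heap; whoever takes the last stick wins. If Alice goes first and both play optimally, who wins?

Bob wins

Compute the nim-sum pairwise:
9 ⊕ 8 = 1
1 ⊕ 16 = 17
17 ⊕ 12 = 29
29 ⊕ 29 = 0
The nim-sum is 0, so this is a P-position: the player to move is in a losing position under optimal play; Alice is about to move from it and so loses — Bob wins.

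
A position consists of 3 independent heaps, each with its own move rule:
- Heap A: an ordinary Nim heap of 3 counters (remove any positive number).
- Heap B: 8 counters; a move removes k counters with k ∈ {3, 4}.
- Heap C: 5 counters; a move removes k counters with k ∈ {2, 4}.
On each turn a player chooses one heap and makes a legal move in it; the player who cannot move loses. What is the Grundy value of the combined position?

1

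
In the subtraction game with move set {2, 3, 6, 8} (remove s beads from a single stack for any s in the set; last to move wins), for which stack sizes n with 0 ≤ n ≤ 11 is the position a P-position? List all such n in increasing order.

0, 1, 5, 10

Grundy values for subtraction set {2, 3, 6, 8}:
k:     0  1  2  3  4  5  6  7  8  9 10 11
g(k):  0  0  1  1  2  0  3  1  2  2  0  3
The P-positions (g = 0) in 0..11 are 0, 1, 5, 10.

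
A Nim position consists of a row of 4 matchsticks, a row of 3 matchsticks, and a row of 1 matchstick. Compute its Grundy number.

Write each in binary and XOR column by column:
  100  (4)
  011  (3)
  001  (1)
  ---
  110  (6)

6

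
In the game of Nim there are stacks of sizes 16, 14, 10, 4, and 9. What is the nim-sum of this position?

25

Nim-sum: 16 ⊕ 14 ⊕ 10 ⊕ 4 ⊕ 9 = 25.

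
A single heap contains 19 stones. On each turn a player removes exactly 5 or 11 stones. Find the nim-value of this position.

Grundy values for subtraction set {5, 11}:
k:     0  1  2  3  4  5  6  7  8  9 10 11 12 13 14 15 16 17 18 19
g(k):  0  0  0  0  0  1  1  1  1  1  0  2  2  2  2  1  0  0  0  0
So g(19) = 0.

0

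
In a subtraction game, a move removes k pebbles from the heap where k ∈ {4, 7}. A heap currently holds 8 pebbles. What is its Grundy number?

2

Compute g(0), g(1), … for moves {4, 7}:
k:     0  1  2  3  4  5  6  7  8
g(k):  0  0  0  0  1  1  1  1  2
So g(8) = 2.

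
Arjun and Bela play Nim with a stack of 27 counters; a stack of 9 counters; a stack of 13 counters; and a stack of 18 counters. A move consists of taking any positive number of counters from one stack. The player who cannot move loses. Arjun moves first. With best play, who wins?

Arjun wins

Nim-sum: 27 ⊕ 9 ⊕ 13 ⊕ 18 = 13.
The nim-sum is 13 ≠ 0, so this is an N-position: the player to move can win; Arjun has a winning move.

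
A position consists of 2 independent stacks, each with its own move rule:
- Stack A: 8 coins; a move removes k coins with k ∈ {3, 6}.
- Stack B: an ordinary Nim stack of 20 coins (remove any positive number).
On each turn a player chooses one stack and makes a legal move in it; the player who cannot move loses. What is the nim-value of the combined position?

22

For stack A, compute g(0), g(1), … with moves {3, 6}:
k:     0  1  2  3  4  5  6  7  8
g(k):  0  0  0  1  1  1  2  2  2
So g(8) = 2.
Stack B is a plain Nim stack of size 20, so its Grundy value is 20.
The value of a disjunctive sum is the nim-sum of the parts.
Combined value = 2 ⊕ 20 = 22.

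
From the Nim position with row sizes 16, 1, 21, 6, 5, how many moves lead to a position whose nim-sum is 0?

3

Compute the nim-sum pairwise:
16 XOR 1 = 17
17 XOR 21 = 4
4 XOR 6 = 2
2 XOR 5 = 7
The overall nim-sum is X = 7. A row of size p has a winning move iff p XOR X < p (reduce it to p XOR X).
  16: 16 XOR 7 = 23 ≥ 16 — no move.
  1: 1 XOR 7 = 6 ≥ 1 — no move.
  21: 21 XOR 7 = 18 < 21 — winning move (to 18).
  6: 6 XOR 7 = 1 < 6 — winning move (to 1).
  5: 5 XOR 7 = 2 < 5 — winning move (to 2).
That gives 3 winning moves.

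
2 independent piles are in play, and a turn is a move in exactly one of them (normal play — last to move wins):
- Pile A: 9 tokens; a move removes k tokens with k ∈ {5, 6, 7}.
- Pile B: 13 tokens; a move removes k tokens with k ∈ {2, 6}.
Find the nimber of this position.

1

For pile A, compute g(0), g(1), … with moves {5, 6, 7}:
g(0) = mex{} = 0
g(1) = mex{} = 0
g(2) = mex{} = 0
g(3) = mex{} = 0
g(4) = mex{} = 0
g(5) = mex{0} = 1
g(6) = mex{0} = 1
g(7) = mex{0} = 1
g(8) = mex{0} = 1
g(9) = mex{0} = 1
So g(9) = 1.
Grundy values for pile B (subtraction set {2, 6}):
k:     0  1  2  3  4  5  6  7  8  9 10 11 12 13
g(k):  0  0  1  1  0  0  1  1  0  0  1  1  0  0
So g(13) = 0.
The value of a disjunctive sum is the nim-sum of the parts.
Combined value = 1 XOR 0 = 1.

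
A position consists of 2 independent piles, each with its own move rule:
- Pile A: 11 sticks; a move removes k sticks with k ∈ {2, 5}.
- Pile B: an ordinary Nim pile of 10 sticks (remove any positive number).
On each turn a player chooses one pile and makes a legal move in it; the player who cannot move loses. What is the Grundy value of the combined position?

Grundy values for pile A (subtraction set {2, 5}):
k:     0  1  2  3  4  5  6  7  8  9 10 11
g(k):  0  0  1  1  0  2  1  0  0  1  1  0
So g(11) = 0.
Pile B is a plain Nim pile of size 10, so its Grundy value is 10.
The value of a disjunctive sum is the nim-sum of the parts.
Combined value = 0 ⊕ 10 = 10.

10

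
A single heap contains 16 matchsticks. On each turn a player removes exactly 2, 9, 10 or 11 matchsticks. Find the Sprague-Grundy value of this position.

Compute g(0), g(1), … for moves {2, 9, 10, 11}:
k:     0  1  2  3  4  5  6  7  8  9 10 11 12 13 14 15 16
g(k):  0  0  1  1  0  0  1  1  0  2  1  3  2  2  3  3  2
So g(16) = 2.

2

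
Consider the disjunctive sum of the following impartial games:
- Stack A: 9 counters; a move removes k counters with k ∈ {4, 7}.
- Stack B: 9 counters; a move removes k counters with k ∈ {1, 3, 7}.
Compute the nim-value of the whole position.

Grundy values for stack A (subtraction set {4, 7}):
k:     0  1  2  3  4  5  6  7  8  9
g(k):  0  0  0  0  1  1  1  1  2  2
So g(9) = 2.
Build the Grundy sequence for stack B with g(k) = mex{g(k−s) : s ∈ {1, 3, 7}, s ≤ k}:
g(0) = mex{} = 0
g(1) = mex{0} = 1
g(2) = mex{1} = 0
g(3) = mex{0} = 1
g(4) = mex{1} = 0
g(5) = mex{0} = 1
g(6) = mex{1} = 0
g(7) = mex{0} = 1
g(8) = mex{1} = 0
g(9) = mex{0} = 1
So g(9) = 1.
By the Sprague-Grundy theorem, the Grundy value of a sum of independent games is the XOR of the component values.
Combined value = 2 ⊕ 1 = 3.

3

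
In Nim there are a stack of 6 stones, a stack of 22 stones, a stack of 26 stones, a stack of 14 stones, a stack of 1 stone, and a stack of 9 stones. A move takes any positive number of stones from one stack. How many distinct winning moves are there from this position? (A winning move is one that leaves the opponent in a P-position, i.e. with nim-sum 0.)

3

Compute the nim-sum pairwise:
6 ⊕ 22 = 16
16 ⊕ 26 = 10
10 ⊕ 14 = 4
4 ⊕ 1 = 5
5 ⊕ 9 = 12
The overall nim-sum is X = 12. A stack of size p has a winning move iff p XOR X < p (reduce it to p XOR X).
  6: 6 XOR 12 = 10 ≥ 6 — no move.
  22: 22 XOR 12 = 26 ≥ 22 — no move.
  26: 26 XOR 12 = 22 < 26 — winning move (to 22).
  14: 14 XOR 12 = 2 < 14 — winning move (to 2).
  1: 1 XOR 12 = 13 ≥ 1 — no move.
  9: 9 XOR 12 = 5 < 9 — winning move (to 5).
That gives 3 winning moves.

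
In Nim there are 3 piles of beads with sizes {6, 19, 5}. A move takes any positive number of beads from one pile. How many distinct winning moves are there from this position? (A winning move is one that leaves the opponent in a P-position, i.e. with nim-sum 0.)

1

Compute the nim-sum pairwise:
6 XOR 19 = 21
21 XOR 5 = 16
The overall nim-sum is X = 16. A pile of size p has a winning move iff p XOR X < p (reduce it to p XOR X).
  6: 6 XOR 16 = 22 ≥ 6 — no move.
  19: 19 XOR 16 = 3 < 19 — winning move (to 3).
  5: 5 XOR 16 = 21 ≥ 5 — no move.
That gives 1 winning move.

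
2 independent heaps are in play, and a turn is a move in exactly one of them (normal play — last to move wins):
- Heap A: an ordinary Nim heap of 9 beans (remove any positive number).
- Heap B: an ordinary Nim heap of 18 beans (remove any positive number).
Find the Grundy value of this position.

Heap A is a plain Nim heap of size 9, so its Grundy value is 9.
Heap B is a plain Nim heap of size 18, so its Grundy value is 18.
By the Sprague-Grundy theorem, the Grundy value of a sum of independent games is the XOR of the component values.
Combined value = 9 XOR 18 = 27.

27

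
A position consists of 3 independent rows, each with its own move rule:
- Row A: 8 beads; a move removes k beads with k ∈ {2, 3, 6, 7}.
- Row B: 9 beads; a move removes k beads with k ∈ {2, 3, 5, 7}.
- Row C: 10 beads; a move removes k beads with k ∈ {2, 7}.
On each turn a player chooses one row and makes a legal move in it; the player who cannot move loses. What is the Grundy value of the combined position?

2

For row A, compute g(0), g(1), … with moves {2, 3, 6, 7}:
g(0) = mex{} = 0
g(1) = mex{} = 0
g(2) = mex{0} = 1
g(3) = mex{0} = 1
g(4) = mex{0,1} = 2
g(5) = mex{1} = 0
g(6) = mex{0,1,2} = 3
g(7) = mex{0,2} = 1
g(8) = mex{0,1,3} = 2
So g(8) = 2.
Grundy values for row B (subtraction set {2, 3, 5, 7}):
k:     0  1  2  3  4  5  6  7  8  9
g(k):  0  0  1  1  2  2  3  3  4  0
So g(9) = 0.
Build the Grundy sequence for row C with g(k) = mex{g(k−s) : s ∈ {2, 7}, s ≤ k}:
k:     0  1  2  3  4  5  6  7  8  9 10
g(k):  0  0  1  1  0  0  1  1  2  0  0
So g(10) = 0.
By the Sprague-Grundy theorem, the Grundy value of a sum of independent games is the XOR of the component values.
Combined value = 2 XOR 0 XOR 0 = 2.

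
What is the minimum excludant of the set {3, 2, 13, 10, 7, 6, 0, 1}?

The values 0, 1, 2, 3 are all present; 4 is the first non-negative integer missing from the set.

4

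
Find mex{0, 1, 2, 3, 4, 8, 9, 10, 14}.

5

The values 0, 1, 2, 3, 4 are all present; 5 is the first non-negative integer missing from the set.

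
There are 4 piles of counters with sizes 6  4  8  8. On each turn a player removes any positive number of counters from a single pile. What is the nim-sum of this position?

2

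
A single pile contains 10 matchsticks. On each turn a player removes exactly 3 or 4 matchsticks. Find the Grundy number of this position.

1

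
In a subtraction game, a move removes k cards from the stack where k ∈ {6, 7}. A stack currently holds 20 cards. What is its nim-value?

1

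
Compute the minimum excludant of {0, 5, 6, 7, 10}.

1

0 is in the set but 1 is not, so the mex is 1.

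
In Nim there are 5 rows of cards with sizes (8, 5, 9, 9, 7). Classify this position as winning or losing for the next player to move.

Winning position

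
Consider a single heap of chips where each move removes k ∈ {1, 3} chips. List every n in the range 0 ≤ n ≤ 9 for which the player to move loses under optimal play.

0, 2, 4, 6, 8

Compute g(0), g(1), … for moves {1, 3}:
g(0) = mex{} = 0
g(1) = mex{0} = 1
g(2) = mex{1} = 0
g(3) = mex{0} = 1
g(4) = mex{1} = 0
g(5) = mex{0} = 1
g(6) = mex{1} = 0
g(7) = mex{0} = 1
g(8) = mex{1} = 0
g(9) = mex{0} = 1
The P-positions (g = 0) in 0..9 are 0, 2, 4, 6, 8.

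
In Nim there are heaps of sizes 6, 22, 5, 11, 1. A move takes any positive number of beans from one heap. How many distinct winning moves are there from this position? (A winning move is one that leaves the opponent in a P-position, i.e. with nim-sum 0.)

Compute the nim-sum pairwise:
6 XOR 22 = 16
16 XOR 5 = 21
21 XOR 11 = 30
30 XOR 1 = 31
The overall nim-sum is X = 31. A heap of size p has a winning move iff p XOR X < p (reduce it to p XOR X).
  6: 6 XOR 31 = 25 ≥ 6 — no move.
  22: 22 XOR 31 = 9 < 22 — winning move (to 9).
  5: 5 XOR 31 = 26 ≥ 5 — no move.
  11: 11 XOR 31 = 20 ≥ 11 — no move.
  1: 1 XOR 31 = 30 ≥ 1 — no move.
That gives 1 winning move.

1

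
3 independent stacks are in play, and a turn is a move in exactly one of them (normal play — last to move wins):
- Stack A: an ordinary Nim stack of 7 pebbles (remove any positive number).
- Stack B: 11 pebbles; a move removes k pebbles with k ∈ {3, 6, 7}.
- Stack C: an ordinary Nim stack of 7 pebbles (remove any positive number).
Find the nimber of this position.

0

Stack A is a plain Nim stack of size 7, so its Grundy value is 7.
Grundy values for stack B (subtraction set {3, 6, 7}):
k:     0  1  2  3  4  5  6  7  8  9 10 11
g(k):  0  0  0  1  1  1  2  2  2  3  0  0
So g(11) = 0.
Stack C is a plain Nim stack of size 7, so its Grundy value is 7.
The value of a disjunctive sum is the nim-sum of the parts.
Combined value = 7 ⊕ 0 ⊕ 7 = 0.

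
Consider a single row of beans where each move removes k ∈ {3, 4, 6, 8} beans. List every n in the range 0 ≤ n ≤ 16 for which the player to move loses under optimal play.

Compute g(0), g(1), … for moves {3, 4, 6, 8}:
k:     0  1  2  3  4  5  6  7  8  9 10 11 12 13 14 15 16
g(k):  0  0  0  1  1  1  2  2  2  3  3  0  0  0  1  1  1
The P-positions (g = 0) in 0..16 are 0, 1, 2, 11, 12, 13.

0, 1, 2, 11, 12, 13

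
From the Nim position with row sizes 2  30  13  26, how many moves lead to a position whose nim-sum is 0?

3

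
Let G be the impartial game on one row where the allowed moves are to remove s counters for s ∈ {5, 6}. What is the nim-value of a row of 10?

2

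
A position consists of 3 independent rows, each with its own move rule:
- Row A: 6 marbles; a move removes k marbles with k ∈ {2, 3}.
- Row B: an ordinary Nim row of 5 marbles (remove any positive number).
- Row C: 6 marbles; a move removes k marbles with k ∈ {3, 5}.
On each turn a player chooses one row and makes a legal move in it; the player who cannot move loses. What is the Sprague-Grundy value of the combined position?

For row A, compute g(0), g(1), … with moves {2, 3}:
k:     0  1  2  3  4  5  6
g(k):  0  0  1  1  2  0  0
So g(6) = 0.
Row B is a plain Nim row of size 5, so its Grundy value is 5.
Grundy values for row C (subtraction set {3, 5}):
g(0) = mex{} = 0
g(1) = mex{} = 0
g(2) = mex{} = 0
g(3) = mex{0} = 1
g(4) = mex{0} = 1
g(5) = mex{0} = 1
g(6) = mex{0,1} = 2
So g(6) = 2.
By the Sprague-Grundy theorem, the Grundy value of a sum of independent games is the XOR of the component values.
Combined value = 0 ⊕ 5 ⊕ 2 = 7.

7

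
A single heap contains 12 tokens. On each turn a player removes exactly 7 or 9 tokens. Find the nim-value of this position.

1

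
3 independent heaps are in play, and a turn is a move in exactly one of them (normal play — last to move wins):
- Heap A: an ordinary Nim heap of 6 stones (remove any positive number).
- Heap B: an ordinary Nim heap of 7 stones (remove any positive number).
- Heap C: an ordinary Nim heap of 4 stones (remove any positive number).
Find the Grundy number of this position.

5

Heap A is a plain Nim heap of size 6, so its Grundy value is 6.
Heap B is a plain Nim heap of size 7, so its Grundy value is 7.
Heap C is a plain Nim heap of size 4, so its Grundy value is 4.
The value of a disjunctive sum is the nim-sum of the parts.
Combined value = 6 ⊕ 7 ⊕ 4 = 5.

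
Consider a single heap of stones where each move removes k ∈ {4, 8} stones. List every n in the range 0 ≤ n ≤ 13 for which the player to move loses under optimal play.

Build the Grundy sequence with g(k) = mex{g(k−s) : s ∈ {4, 8}, s ≤ k}:
k:     0  1  2  3  4  5  6  7  8  9 10 11 12 13
g(k):  0  0  0  0  1  1  1  1  2  2  2  2  0  0
The P-positions (g = 0) in 0..13 are 0, 1, 2, 3, 12, 13.

0, 1, 2, 3, 12, 13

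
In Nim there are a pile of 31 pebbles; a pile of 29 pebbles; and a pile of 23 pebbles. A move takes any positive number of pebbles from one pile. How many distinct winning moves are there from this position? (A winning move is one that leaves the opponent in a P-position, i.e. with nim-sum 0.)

Compute the nim-sum pairwise:
31 ^ 29 = 2
2 ^ 23 = 21
The overall nim-sum is X = 21. A pile of size p has a winning move iff p XOR X < p (reduce it to p XOR X).
  31: 31 XOR 21 = 10 < 31 — winning move (to 10).
  29: 29 XOR 21 = 8 < 29 — winning move (to 8).
  23: 23 XOR 21 = 2 < 23 — winning move (to 2).
That gives 3 winning moves.

3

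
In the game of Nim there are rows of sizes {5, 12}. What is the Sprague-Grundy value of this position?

Bitwise XOR of the heap sizes:
  0101  (5)
  1100  (12)
  ----
  1001  (9)

9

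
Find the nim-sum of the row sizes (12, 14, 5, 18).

21

Bitwise XOR of the heap sizes:
  01100  (12)
  01110  (14)
  00101  (5)
  10010  (18)
  -----
  10101  (21)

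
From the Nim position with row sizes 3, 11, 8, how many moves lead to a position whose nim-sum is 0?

Write each in binary and XOR column by column:
  0011  (3)
  1011  (11)
  1000  (8)
  ----
  0000  (0)
The nim-sum is already 0, so every move leaves a nonzero nim-sum — there are no winning moves.

0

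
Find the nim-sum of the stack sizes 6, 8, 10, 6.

Compute the nim-sum pairwise:
6 ^ 8 = 14
14 ^ 10 = 4
4 ^ 6 = 2

2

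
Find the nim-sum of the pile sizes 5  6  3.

0

In binary:
  101  (5)
  110  (6)
  011  (3)
  ---
  000  (0)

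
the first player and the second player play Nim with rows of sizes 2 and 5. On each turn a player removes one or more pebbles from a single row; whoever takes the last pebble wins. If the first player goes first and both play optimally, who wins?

the first player wins

In binary:
  010  (2)
  101  (5)
  ---
  111  (7)
The nim-sum is 7 ≠ 0, so this is an N-position: the player to move can win; the first player has a winning move.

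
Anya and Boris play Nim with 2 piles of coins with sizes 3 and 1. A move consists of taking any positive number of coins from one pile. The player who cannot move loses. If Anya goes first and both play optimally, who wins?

Compute the nim-sum pairwise:
3 XOR 1 = 2
The nim-sum is 2 ≠ 0, so this is an N-position: the player to move can win; Anya has a winning move.

Anya wins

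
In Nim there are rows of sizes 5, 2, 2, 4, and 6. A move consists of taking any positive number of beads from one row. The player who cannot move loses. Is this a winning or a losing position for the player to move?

Compute the nim-sum pairwise:
5 XOR 2 = 7
7 XOR 2 = 5
5 XOR 4 = 1
1 XOR 6 = 7
The nim-sum is 7 ≠ 0, so this is an N-position: the player to move can win.

Winning position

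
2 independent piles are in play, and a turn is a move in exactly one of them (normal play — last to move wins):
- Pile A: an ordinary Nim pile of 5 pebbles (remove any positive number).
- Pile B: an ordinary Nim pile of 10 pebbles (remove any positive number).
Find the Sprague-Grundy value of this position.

Pile A is a plain Nim pile of size 5, so its Grundy value is 5.
Pile B is a plain Nim pile of size 10, so its Grundy value is 10.
By the Sprague-Grundy theorem, the Grundy value of a sum of independent games is the XOR of the component values.
Combined value = 5 XOR 10 = 15.

15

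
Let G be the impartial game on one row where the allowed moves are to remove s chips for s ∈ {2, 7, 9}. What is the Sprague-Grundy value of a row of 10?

3

Grundy values for subtraction set {2, 7, 9}:
g(0) = mex{} = 0
g(1) = mex{} = 0
g(2) = mex{0} = 1
g(3) = mex{0} = 1
g(4) = mex{1} = 0
g(5) = mex{1} = 0
g(6) = mex{0} = 1
g(7) = mex{0} = 1
g(8) = mex{0,1} = 2
g(9) = mex{0,1} = 2
g(10) = mex{0,1,2} = 3
So g(10) = 3.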